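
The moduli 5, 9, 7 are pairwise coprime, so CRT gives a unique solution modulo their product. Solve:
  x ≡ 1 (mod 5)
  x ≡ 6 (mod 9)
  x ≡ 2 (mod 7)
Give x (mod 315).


Moduli 5, 9, 7 are pairwise coprime; by CRT there is a unique solution modulo M = 5 · 9 · 7 = 315.
Solve pairwise, accumulating the modulus:
  Start with x ≡ 1 (mod 5).
  Combine with x ≡ 6 (mod 9): since gcd(5, 9) = 1, we get a unique residue mod 45.
    Write x = 1 + 5·t and substitute into x ≡ 6 (mod 9): 5·t ≡ 6 − 1 = 5 (mod 9).
    The inverse of 5 mod 9 is 2 (since 5·2 = 10 = 1·9 + 1), so t ≡ 2·5 = 10 ≡ 1 (mod 9).
    Then x = 1 + 5·1 = 6, valid modulo lcm(5, 9) = 45: x ≡ 6 (mod 45).
  Combine with x ≡ 2 (mod 7): since gcd(45, 7) = 1, we get a unique residue mod 315.
    Write x = 6 + 45·t and substitute into x ≡ 2 (mod 7): 45·t ≡ 2 − 6 = -4 (mod 7).
    Reduce coefficients mod 7: 3·t ≡ 3 (mod 7).
    The inverse of 3 mod 7 is 5 (since 3·5 = 15 = 2·7 + 1), so t ≡ 5·3 = 15 ≡ 1 (mod 7).
    Then x = 6 + 45·1 = 51, valid modulo lcm(45, 7) = 315: x ≡ 51 (mod 315).
Verify: 51 mod 5 = 1 ✓, 51 mod 9 = 6 ✓, 51 mod 7 = 2 ✓.

x ≡ 51 (mod 315).


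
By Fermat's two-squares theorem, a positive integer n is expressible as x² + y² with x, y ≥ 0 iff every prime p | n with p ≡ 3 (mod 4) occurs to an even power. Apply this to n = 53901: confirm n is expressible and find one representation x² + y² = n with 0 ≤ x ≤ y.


Step 1: Factor n = 53901 = 3^2 · 53 · 113.
Step 2: Check the mod-4 condition on each prime factor: 3 ≡ 3 (mod 4), exponent 2 (must be even); 53 ≡ 1 (mod 4), exponent 1; 113 ≡ 1 (mod 4), exponent 1.
All primes ≡ 3 (mod 4) appear to even exponent (or don't appear), so by the two-squares theorem n IS expressible as a sum of two squares.
Step 3: Build a representation. Group n = k² · m with k = 3 and m = 53 · 113 = 5989 (a product of primes ≡ 1 (mod 4)); a representation of m scales to one of n via (k·x)² + (k·y)² = k²(x² + y²). Each prime p ≡ 1 (mod 4) is itself a sum of two squares; find a² by testing p − a² for a perfect square:
  53: 53 − 1² = 52, 53 − 2² = 49 = 7² ⇒ 53 = 2² + 7².
  113: 113 − 1² = 112, 113 − 2² = 109, 113 − 3² = 104, 113 − 4² = 97, 113 − 5² = 88, 113 − 6² = 77, 113 − 7² = 64 = 8² ⇒ 113 = 7² + 8².
  Combine using the Brahmagupta–Fibonacci identity (a² + b²)(c² + d²) = (ac − bd)² + (ad + bc)² = (ac + bd)² + (ad − bc)²:
  53 · 113 = 5989: from (2² + 7²)(7² + 8²), take (2·7 − 7·8, 2·8 + 7·7) = (14 − 56, 16 + 49) = (-42, 65); dropping signs (only squares matter) gives (42, 65); check 42² + 65² = 1764 + 4225 = 5989 ✓.
  Scale by k = 3: (3·42, 3·65) = (126, 195).
Step 4: Order so x ≤ y and verify: 126² + 195² = 15876 + 38025 = 53901 = n. ✓

n = 53901 = 126² + 195² (one valid representation with x ≤ y).


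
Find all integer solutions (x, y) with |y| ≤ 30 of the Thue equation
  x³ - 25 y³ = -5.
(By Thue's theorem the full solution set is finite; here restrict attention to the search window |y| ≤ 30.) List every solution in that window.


The equation is x³ - 25y³ = -5. For fixed y, x³ = 25·y³ − 5, so a solution requires the RHS to be a perfect cube.
Strategy: iterate y from -30 to 30, compute RHS = 25·y³ − 5, and check whether it is a (positive or negative) perfect cube.
Check small values of y:
  y = 0: RHS = -5 is not a perfect cube.
  y = 1: RHS = 20 is not a perfect cube.
  y = -1: RHS = -30 is not a perfect cube.
  y = 2: RHS = 195 is not a perfect cube.
  y = -2: RHS = -205 is not a perfect cube.
  y = 3: RHS = 670 is not a perfect cube.
  y = -3: RHS = -680 is not a perfect cube.
Continuing the search up to |y| = 30 finds no solutions either.
No (x, y) in the scanned range satisfies the equation.

No integer solutions with |y| ≤ 30.


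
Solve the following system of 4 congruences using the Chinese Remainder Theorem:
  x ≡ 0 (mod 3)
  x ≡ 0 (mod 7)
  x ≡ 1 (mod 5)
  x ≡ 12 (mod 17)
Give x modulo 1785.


Product of moduli M = 3 · 7 · 5 · 17 = 1785.
Merge one congruence at a time:
  Start: x ≡ 0 (mod 3).
  Combine with x ≡ 0 (mod 7); new modulus lcm = 21.
    Write x = 0 + 3·t and substitute into x ≡ 0 (mod 7): 3·t ≡ 0 − 0 = 0 (mod 7).
    The inverse of 3 mod 7 is 5 (since 3·5 = 15 = 2·7 + 1), so t ≡ 5·0 = 0 ≡ 0 (mod 7).
    Then x = 0 + 3·0 = 0, valid modulo lcm(3, 7) = 21: x ≡ 0 (mod 21).
  Combine with x ≡ 1 (mod 5); new modulus lcm = 105.
    Write x = 0 + 21·t and substitute into x ≡ 1 (mod 5): 21·t ≡ 1 − 0 = 1 (mod 5).
    Reduce coefficients mod 5: 1·t ≡ 1 (mod 5).
    So t ≡ 1 (mod 5).
    Then x = 0 + 21·1 = 21, valid modulo lcm(21, 5) = 105: x ≡ 21 (mod 105).
  Combine with x ≡ 12 (mod 17); new modulus lcm = 1785.
    Write x = 21 + 105·t and substitute into x ≡ 12 (mod 17): 105·t ≡ 12 − 21 = -9 (mod 17).
    Reduce coefficients mod 17: 3·t ≡ 8 (mod 17).
    The inverse of 3 mod 17 is 6 (since 3·6 = 18 = 1·17 + 1), so t ≡ 6·8 = 48 ≡ 14 (mod 17).
    Then x = 21 + 105·14 = 1491, valid modulo lcm(105, 17) = 1785: x ≡ 1491 (mod 1785).
Verify against each original: 1491 mod 3 = 0, 1491 mod 7 = 0, 1491 mod 5 = 1, 1491 mod 17 = 12.

x ≡ 1491 (mod 1785).


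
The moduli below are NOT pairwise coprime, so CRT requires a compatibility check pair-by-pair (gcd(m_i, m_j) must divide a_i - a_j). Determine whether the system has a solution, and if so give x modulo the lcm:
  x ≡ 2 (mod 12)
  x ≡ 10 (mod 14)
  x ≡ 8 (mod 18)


Moduli 12, 14, 18 are not pairwise coprime, so CRT works modulo lcm(m_i) when all pairwise compatibility conditions hold.
Pairwise compatibility: gcd(m_i, m_j) must divide a_i - a_j for every pair.
Merge one congruence at a time:
  Start: x ≡ 2 (mod 12).
  Combine with x ≡ 10 (mod 14): gcd(12, 14) = 2; 10 - 2 = 8, which IS divisible by 2, so compatible.
    Write x = 2 + 12·t and substitute into x ≡ 10 (mod 14): 12·t ≡ 10 − 2 = 8 (mod 14).
    Divide the congruence (and modulus) by g = 2: 6·t ≡ 4 (mod 7).
    The inverse of 6 mod 7 is 6 (since 6·6 = 36 = 5·7 + 1), so t ≡ 6·4 = 24 ≡ 3 (mod 7).
    Then x = 2 + 12·3 = 38, valid modulo lcm(12, 14) = 84: x ≡ 38 (mod 84).
  Combine with x ≡ 8 (mod 18): gcd(84, 18) = 6; 8 - 38 = -30, which IS divisible by 6, so compatible.
    Write x = 38 + 84·t and substitute into x ≡ 8 (mod 18): 84·t ≡ 8 − 38 = -30 (mod 18).
    Divide the congruence (and modulus) by g = 6: 14·t ≡ -5 (mod 3).
    Reduce coefficients mod 3: 2·t ≡ 1 (mod 3).
    The inverse of 2 mod 3 is 2 (since 2·2 = 4 = 1·3 + 1), so t ≡ 2·1 = 2 ≡ 2 (mod 3).
    Then x = 38 + 84·2 = 206, valid modulo lcm(84, 18) = 252: x ≡ 206 (mod 252).
Verify: 206 mod 12 = 2, 206 mod 14 = 10, 206 mod 18 = 8.

x ≡ 206 (mod 252).


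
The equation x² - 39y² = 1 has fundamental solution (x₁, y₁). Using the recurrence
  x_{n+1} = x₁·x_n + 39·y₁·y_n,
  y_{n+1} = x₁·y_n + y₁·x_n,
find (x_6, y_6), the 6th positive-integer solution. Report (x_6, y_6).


Step 1: Find the fundamental solution (x₁, y₁) of x² - 39y² = 1.
  Expand √39 as a continued fraction. a₀ = ⌊√39⌋ = 6; iterate m_{k+1} = d_k·a_k − m_k, d_{k+1} = (39 − m_{k+1}²)/d_k, a_{k+1} = ⌊(a₀ + m_{k+1})/d_{k+1}⌋ (starting m₀ = 0, d₀ = 1), with convergents p_k = a_k·p_{k-1} + p_{k-2}, q_k = a_k·q_{k-1} + q_{k-2} (p₋₁ = 1, q₋₁ = 0):
  k = 0: a₀ = 6; p₀/q₀ = 6/1; p₀² − 39·q₀² = 36 − 39 = -3.
  k = 1: m = 6, d = 3, a = ⌊(6 + 6)/3⌋ = 4; p/q = (4·6 + 1)/(4·1 + 0) = 25/4; p² − 39·q² = 625 − 624 = 1.
  The first convergent with p² − 39·q² = 1 gives the fundamental solution (x₁, y₁) = (25, 4).
Step 2: Apply the recurrence (x_{n+1}, y_{n+1}) = (x₁x_n + 39y₁y_n, x₁y_n + y₁x_n) repeatedly.
  From (x_1, y_1) = (25, 4): x_2 = 25·25 + 39·4·4 = 1249; y_2 = 25·4 + 4·25 = 200.
  From (x_2, y_2) = (1249, 200): x_3 = 25·1249 + 39·4·200 = 62425; y_3 = 25·200 + 4·1249 = 9996.
  From (x_3, y_3) = (62425, 9996): x_4 = 25·62425 + 39·4·9996 = 3120001; y_4 = 25·9996 + 4·62425 = 499600.
  From (x_4, y_4) = (3120001, 499600): x_5 = 25·3120001 + 39·4·499600 = 155937625; y_5 = 25·499600 + 4·3120001 = 24970004.
  From (x_5, y_5) = (155937625, 24970004): x_6 = 25·155937625 + 39·4·24970004 = 7793761249; y_6 = 25·24970004 + 4·155937625 = 1248000600.
Step 3: Verify x_6² - 39·y_6² = 60742714406414040001 - 60742714406414040000 = 1 (should be 1). ✓

(x_1, y_1) = (25, 4); (x_6, y_6) = (7793761249, 1248000600).


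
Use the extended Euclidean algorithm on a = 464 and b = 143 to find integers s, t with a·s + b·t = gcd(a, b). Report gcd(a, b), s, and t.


Euclidean algorithm on (464, 143) — divide until remainder is 0:
  464 = 3 · 143 + 35
  143 = 4 · 35 + 3
  35 = 11 · 3 + 2
  3 = 1 · 2 + 1
  2 = 2 · 1 + 0
gcd(464, 143) = 1.
Track Bezout coefficients alongside the remainders: start with r₀ = 464 = a·1 + b·0 (s = 1, t = 0) and r₁ = 143 = a·0 + b·1 (s = 0, t = 1); each new remainder r_{k+1} = r_{k-1} − q_k·r_k inherits s_{k+1} = s_{k-1} − q_k·s_k, t_{k+1} = t_{k-1} − q_k·t_k, so r_k = a·s_k + b·t_k at every step:
  q = 3: r = 35, s = 1 − 3·0 = 1, t = 0 − 3·1 = -3  (check: 464·1 + 143·(-3) = 35)
  q = 4: r = 3, s = 0 − 4·1 = -4, t = 1 − 4·(-3) = 13  (check: 464·(-4) + 143·13 = 3)
  q = 11: r = 2, s = 1 − 11·(-4) = 45, t = -3 − 11·13 = -146  (check: 464·45 + 143·(-146) = 2)
  q = 1: r = 1, s = -4 − 1·45 = -49, t = 13 − 1·(-146) = 159  (check: 464·(-49) + 143·159 = 1)
The row with r = 1 (the gcd) gives the Bezout coefficients s = -49, t = 159.
Result: 464 · (-49) + 143 · (159) = 1.

gcd(464, 143) = 1; s = -49, t = 159 (check: 464·(-49) + 143·159 = 1).


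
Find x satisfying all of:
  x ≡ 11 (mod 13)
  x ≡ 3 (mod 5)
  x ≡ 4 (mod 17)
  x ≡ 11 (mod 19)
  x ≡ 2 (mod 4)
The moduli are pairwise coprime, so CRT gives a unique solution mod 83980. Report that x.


Product of moduli M = 13 · 5 · 17 · 19 · 4 = 83980.
Merge one congruence at a time:
  Start: x ≡ 11 (mod 13).
  Combine with x ≡ 3 (mod 5); new modulus lcm = 65.
    Write x = 11 + 13·t and substitute into x ≡ 3 (mod 5): 13·t ≡ 3 − 11 = -8 (mod 5).
    Reduce coefficients mod 5: 3·t ≡ 2 (mod 5).
    The inverse of 3 mod 5 is 2 (since 3·2 = 6 = 1·5 + 1), so t ≡ 2·2 = 4 ≡ 4 (mod 5).
    Then x = 11 + 13·4 = 63, valid modulo lcm(13, 5) = 65: x ≡ 63 (mod 65).
  Combine with x ≡ 4 (mod 17); new modulus lcm = 1105.
    Write x = 63 + 65·t and substitute into x ≡ 4 (mod 17): 65·t ≡ 4 − 63 = -59 (mod 17).
    Reduce coefficients mod 17: 14·t ≡ 9 (mod 17).
    The inverse of 14 mod 17 is 11 (since 14·11 = 154 = 9·17 + 1), so t ≡ 11·9 = 99 ≡ 14 (mod 17).
    Then x = 63 + 65·14 = 973, valid modulo lcm(65, 17) = 1105: x ≡ 973 (mod 1105).
  Combine with x ≡ 11 (mod 19); new modulus lcm = 20995.
    Write x = 973 + 1105·t and substitute into x ≡ 11 (mod 19): 1105·t ≡ 11 − 973 = -962 (mod 19).
    Reduce coefficients mod 19: 3·t ≡ 7 (mod 19).
    The inverse of 3 mod 19 is 13 (since 3·13 = 39 = 2·19 + 1), so t ≡ 13·7 = 91 ≡ 15 (mod 19).
    Then x = 973 + 1105·15 = 17548, valid modulo lcm(1105, 19) = 20995: x ≡ 17548 (mod 20995).
  Combine with x ≡ 2 (mod 4); new modulus lcm = 83980.
    Write x = 17548 + 20995·t and substitute into x ≡ 2 (mod 4): 20995·t ≡ 2 − 17548 = -17546 (mod 4).
    Reduce coefficients mod 4: 3·t ≡ 2 (mod 4).
    The inverse of 3 mod 4 is 3 (since 3·3 = 9 = 2·4 + 1), so t ≡ 3·2 = 6 ≡ 2 (mod 4).
    Then x = 17548 + 20995·2 = 59538, valid modulo lcm(20995, 4) = 83980: x ≡ 59538 (mod 83980).
Verify against each original: 59538 mod 13 = 11, 59538 mod 5 = 3, 59538 mod 17 = 4, 59538 mod 19 = 11, 59538 mod 4 = 2.

x ≡ 59538 (mod 83980).


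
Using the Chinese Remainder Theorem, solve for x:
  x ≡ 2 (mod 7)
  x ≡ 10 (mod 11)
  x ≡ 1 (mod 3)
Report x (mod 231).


Moduli 7, 11, 3 are pairwise coprime; by CRT there is a unique solution modulo M = 7 · 11 · 3 = 231.
Solve pairwise, accumulating the modulus:
  Start with x ≡ 2 (mod 7).
  Combine with x ≡ 10 (mod 11): since gcd(7, 11) = 1, we get a unique residue mod 77.
    Write x = 2 + 7·t and substitute into x ≡ 10 (mod 11): 7·t ≡ 10 − 2 = 8 (mod 11).
    The inverse of 7 mod 11 is 8 (since 7·8 = 56 = 5·11 + 1), so t ≡ 8·8 = 64 ≡ 9 (mod 11).
    Then x = 2 + 7·9 = 65, valid modulo lcm(7, 11) = 77: x ≡ 65 (mod 77).
  Combine with x ≡ 1 (mod 3): since gcd(77, 3) = 1, we get a unique residue mod 231.
    Write x = 65 + 77·t and substitute into x ≡ 1 (mod 3): 77·t ≡ 1 − 65 = -64 (mod 3).
    Reduce coefficients mod 3: 2·t ≡ 2 (mod 3).
    The inverse of 2 mod 3 is 2 (since 2·2 = 4 = 1·3 + 1), so t ≡ 2·2 = 4 ≡ 1 (mod 3).
    Then x = 65 + 77·1 = 142, valid modulo lcm(77, 3) = 231: x ≡ 142 (mod 231).
Verify: 142 mod 7 = 2 ✓, 142 mod 11 = 10 ✓, 142 mod 3 = 1 ✓.

x ≡ 142 (mod 231).


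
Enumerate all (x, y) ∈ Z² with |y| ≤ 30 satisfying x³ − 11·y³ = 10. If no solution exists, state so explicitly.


The equation is x³ - 11y³ = 10. For fixed y, x³ = 11·y³ + 10, so a solution requires the RHS to be a perfect cube.
Strategy: iterate y from -30 to 30, compute RHS = 11·y³ + 10, and check whether it is a (positive or negative) perfect cube.
Check small values of y:
  y = 0: RHS = 10 is not a perfect cube.
  y = 1: RHS = 21 is not a perfect cube.
  y = -1: RHS = -1 = (-1)³ ⇒ x = -1 works.
  y = 2: RHS = 98 is not a perfect cube.
  y = -2: RHS = -78 is not a perfect cube.
  y = 3: RHS = 307 is not a perfect cube.
  y = -3: RHS = -287 is not a perfect cube.
Continuing the search up to |y| = 30 finds no further solutions beyond those listed.
Collected solutions: (-1, -1).

Solutions (with |y| ≤ 30): (-1, -1).


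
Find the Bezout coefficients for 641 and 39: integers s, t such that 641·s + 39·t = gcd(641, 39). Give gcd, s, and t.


Euclidean algorithm on (641, 39) — divide until remainder is 0:
  641 = 16 · 39 + 17
  39 = 2 · 17 + 5
  17 = 3 · 5 + 2
  5 = 2 · 2 + 1
  2 = 2 · 1 + 0
gcd(641, 39) = 1.
Track Bezout coefficients alongside the remainders: start with r₀ = 641 = a·1 + b·0 (s = 1, t = 0) and r₁ = 39 = a·0 + b·1 (s = 0, t = 1); each new remainder r_{k+1} = r_{k-1} − q_k·r_k inherits s_{k+1} = s_{k-1} − q_k·s_k, t_{k+1} = t_{k-1} − q_k·t_k, so r_k = a·s_k + b·t_k at every step:
  q = 16: r = 17, s = 1 − 16·0 = 1, t = 0 − 16·1 = -16  (check: 641·1 + 39·(-16) = 17)
  q = 2: r = 5, s = 0 − 2·1 = -2, t = 1 − 2·(-16) = 33  (check: 641·(-2) + 39·33 = 5)
  q = 3: r = 2, s = 1 − 3·(-2) = 7, t = -16 − 3·33 = -115  (check: 641·7 + 39·(-115) = 2)
  q = 2: r = 1, s = -2 − 2·7 = -16, t = 33 − 2·(-115) = 263  (check: 641·(-16) + 39·263 = 1)
The row with r = 1 (the gcd) gives the Bezout coefficients s = -16, t = 263.
Result: 641 · (-16) + 39 · (263) = 1.

gcd(641, 39) = 1; s = -16, t = 263 (check: 641·(-16) + 39·263 = 1).


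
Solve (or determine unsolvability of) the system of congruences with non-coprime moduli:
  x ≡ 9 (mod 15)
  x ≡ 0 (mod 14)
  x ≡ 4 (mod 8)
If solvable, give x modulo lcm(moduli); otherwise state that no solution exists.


Moduli 15, 14, 8 are not pairwise coprime, so CRT works modulo lcm(m_i) when all pairwise compatibility conditions hold.
Pairwise compatibility: gcd(m_i, m_j) must divide a_i - a_j for every pair.
Merge one congruence at a time:
  Start: x ≡ 9 (mod 15).
  Combine with x ≡ 0 (mod 14): gcd(15, 14) = 1; 0 - 9 = -9, which IS divisible by 1, so compatible.
    Write x = 9 + 15·t and substitute into x ≡ 0 (mod 14): 15·t ≡ 0 − 9 = -9 (mod 14).
    Reduce coefficients mod 14: 1·t ≡ 5 (mod 14).
    So t ≡ 5 (mod 14).
    Then x = 9 + 15·5 = 84, valid modulo lcm(15, 14) = 210: x ≡ 84 (mod 210).
  Combine with x ≡ 4 (mod 8): gcd(210, 8) = 2; 4 - 84 = -80, which IS divisible by 2, so compatible.
    Write x = 84 + 210·t and substitute into x ≡ 4 (mod 8): 210·t ≡ 4 − 84 = -80 (mod 8).
    Divide the congruence (and modulus) by g = 2: 105·t ≡ -40 (mod 4).
    Reduce coefficients mod 4: 1·t ≡ 0 (mod 4).
    So t ≡ 0 (mod 4).
    Then x = 84 + 210·0 = 84, valid modulo lcm(210, 8) = 840: x ≡ 84 (mod 840).
Verify: 84 mod 15 = 9, 84 mod 14 = 0, 84 mod 8 = 4.

x ≡ 84 (mod 840).


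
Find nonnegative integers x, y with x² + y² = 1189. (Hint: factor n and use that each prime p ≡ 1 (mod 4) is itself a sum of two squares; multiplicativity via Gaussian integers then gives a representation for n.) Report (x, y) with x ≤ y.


Step 1: Factor n = 1189 = 29 · 41.
Step 2: Check the mod-4 condition on each prime factor: 29 ≡ 1 (mod 4), exponent 1; 41 ≡ 1 (mod 4), exponent 1.
All primes ≡ 3 (mod 4) appear to even exponent (or don't appear), so by the two-squares theorem n IS expressible as a sum of two squares.
Step 3: Build a representation. Here n = 29 · 41 is a product of primes ≡ 1 (mod 4). Each prime p ≡ 1 (mod 4) is itself a sum of two squares; find a² by testing p − a² for a perfect square:
  29: 29 − 1² = 28, 29 − 2² = 25 = 5² ⇒ 29 = 2² + 5².
  41: 41 − 1² = 40, 41 − 2² = 37, 41 − 3² = 32, 41 − 4² = 25 = 5² ⇒ 41 = 4² + 5².
  Combine using the Brahmagupta–Fibonacci identity (a² + b²)(c² + d²) = (ac − bd)² + (ad + bc)² = (ac + bd)² + (ad − bc)²:
  29 · 41 = 1189: from (2² + 5²)(4² + 5²), take (2·4 − 5·5, 2·5 + 5·4) = (8 − 25, 10 + 20) = (-17, 30); dropping signs (only squares matter) gives (17, 30); check 17² + 30² = 289 + 900 = 1189 ✓.
Step 4: Order so x ≤ y and verify: 17² + 30² = 289 + 900 = 1189 = n. ✓

n = 1189 = 17² + 30² (one valid representation with x ≤ y).


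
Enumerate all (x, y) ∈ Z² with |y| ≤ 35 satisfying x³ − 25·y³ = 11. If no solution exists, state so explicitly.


The equation is x³ - 25y³ = 11. For fixed y, x³ = 25·y³ + 11, so a solution requires the RHS to be a perfect cube.
Strategy: iterate y from -35 to 35, compute RHS = 25·y³ + 11, and check whether it is a (positive or negative) perfect cube.
Check small values of y:
  y = 0: RHS = 11 is not a perfect cube.
  y = 1: RHS = 36 is not a perfect cube.
  y = -1: RHS = -14 is not a perfect cube.
  y = 2: RHS = 211 is not a perfect cube.
  y = -2: RHS = -189 is not a perfect cube.
  y = 3: RHS = 686 is not a perfect cube.
  y = -3: RHS = -664 is not a perfect cube.
Continuing the search up to |y| = 35 finds no solutions either.
No (x, y) in the scanned range satisfies the equation.

No integer solutions with |y| ≤ 35.


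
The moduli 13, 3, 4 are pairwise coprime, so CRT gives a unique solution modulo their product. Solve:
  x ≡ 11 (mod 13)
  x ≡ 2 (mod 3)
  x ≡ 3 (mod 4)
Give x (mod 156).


Moduli 13, 3, 4 are pairwise coprime; by CRT there is a unique solution modulo M = 13 · 3 · 4 = 156.
Solve pairwise, accumulating the modulus:
  Start with x ≡ 11 (mod 13).
  Combine with x ≡ 2 (mod 3): since gcd(13, 3) = 1, we get a unique residue mod 39.
    Write x = 11 + 13·t and substitute into x ≡ 2 (mod 3): 13·t ≡ 2 − 11 = -9 (mod 3).
    Reduce coefficients mod 3: 1·t ≡ 0 (mod 3).
    So t ≡ 0 (mod 3).
    Then x = 11 + 13·0 = 11, valid modulo lcm(13, 3) = 39: x ≡ 11 (mod 39).
  Combine with x ≡ 3 (mod 4): since gcd(39, 4) = 1, we get a unique residue mod 156.
    Write x = 11 + 39·t and substitute into x ≡ 3 (mod 4): 39·t ≡ 3 − 11 = -8 (mod 4).
    Reduce coefficients mod 4: 3·t ≡ 0 (mod 4).
    The inverse of 3 mod 4 is 3 (since 3·3 = 9 = 2·4 + 1), so t ≡ 3·0 = 0 ≡ 0 (mod 4).
    Then x = 11 + 39·0 = 11, valid modulo lcm(39, 4) = 156: x ≡ 11 (mod 156).
Verify: 11 mod 13 = 11 ✓, 11 mod 3 = 2 ✓, 11 mod 4 = 3 ✓.

x ≡ 11 (mod 156).


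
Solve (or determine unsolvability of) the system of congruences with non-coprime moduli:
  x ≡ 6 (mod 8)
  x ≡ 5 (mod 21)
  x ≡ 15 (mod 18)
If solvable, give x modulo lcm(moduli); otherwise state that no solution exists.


Moduli 8, 21, 18 are not pairwise coprime, so CRT works modulo lcm(m_i) when all pairwise compatibility conditions hold.
Pairwise compatibility: gcd(m_i, m_j) must divide a_i - a_j for every pair.
Merge one congruence at a time:
  Start: x ≡ 6 (mod 8).
  Combine with x ≡ 5 (mod 21): gcd(8, 21) = 1; 5 - 6 = -1, which IS divisible by 1, so compatible.
    Write x = 6 + 8·t and substitute into x ≡ 5 (mod 21): 8·t ≡ 5 − 6 = -1 (mod 21).
    Reduce coefficients mod 21: 8·t ≡ 20 (mod 21).
    The inverse of 8 mod 21 is 8 (since 8·8 = 64 = 3·21 + 1), so t ≡ 8·20 = 160 ≡ 13 (mod 21).
    Then x = 6 + 8·13 = 110, valid modulo lcm(8, 21) = 168: x ≡ 110 (mod 168).
  Combine with x ≡ 15 (mod 18): gcd(168, 18) = 6, and 15 - 110 = -95 is NOT divisible by 6.
    ⇒ system is inconsistent (no integer solution).

No solution (the system is inconsistent).


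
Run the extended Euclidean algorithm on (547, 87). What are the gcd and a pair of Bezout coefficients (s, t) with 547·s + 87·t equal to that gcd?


Euclidean algorithm on (547, 87) — divide until remainder is 0:
  547 = 6 · 87 + 25
  87 = 3 · 25 + 12
  25 = 2 · 12 + 1
  12 = 12 · 1 + 0
gcd(547, 87) = 1.
Track Bezout coefficients alongside the remainders: start with r₀ = 547 = a·1 + b·0 (s = 1, t = 0) and r₁ = 87 = a·0 + b·1 (s = 0, t = 1); each new remainder r_{k+1} = r_{k-1} − q_k·r_k inherits s_{k+1} = s_{k-1} − q_k·s_k, t_{k+1} = t_{k-1} − q_k·t_k, so r_k = a·s_k + b·t_k at every step:
  q = 6: r = 25, s = 1 − 6·0 = 1, t = 0 − 6·1 = -6  (check: 547·1 + 87·(-6) = 25)
  q = 3: r = 12, s = 0 − 3·1 = -3, t = 1 − 3·(-6) = 19  (check: 547·(-3) + 87·19 = 12)
  q = 2: r = 1, s = 1 − 2·(-3) = 7, t = -6 − 2·19 = -44  (check: 547·7 + 87·(-44) = 1)
The row with r = 1 (the gcd) gives the Bezout coefficients s = 7, t = -44.
Result: 547 · (7) + 87 · (-44) = 1.

gcd(547, 87) = 1; s = 7, t = -44 (check: 547·7 + 87·(-44) = 1).


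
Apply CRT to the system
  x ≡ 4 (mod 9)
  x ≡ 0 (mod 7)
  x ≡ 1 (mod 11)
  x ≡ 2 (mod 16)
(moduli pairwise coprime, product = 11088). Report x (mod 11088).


Product of moduli M = 9 · 7 · 11 · 16 = 11088.
Merge one congruence at a time:
  Start: x ≡ 4 (mod 9).
  Combine with x ≡ 0 (mod 7); new modulus lcm = 63.
    Write x = 4 + 9·t and substitute into x ≡ 0 (mod 7): 9·t ≡ 0 − 4 = -4 (mod 7).
    Reduce coefficients mod 7: 2·t ≡ 3 (mod 7).
    The inverse of 2 mod 7 is 4 (since 2·4 = 8 = 1·7 + 1), so t ≡ 4·3 = 12 ≡ 5 (mod 7).
    Then x = 4 + 9·5 = 49, valid modulo lcm(9, 7) = 63: x ≡ 49 (mod 63).
  Combine with x ≡ 1 (mod 11); new modulus lcm = 693.
    Write x = 49 + 63·t and substitute into x ≡ 1 (mod 11): 63·t ≡ 1 − 49 = -48 (mod 11).
    Reduce coefficients mod 11: 8·t ≡ 7 (mod 11).
    The inverse of 8 mod 11 is 7 (since 8·7 = 56 = 5·11 + 1), so t ≡ 7·7 = 49 ≡ 5 (mod 11).
    Then x = 49 + 63·5 = 364, valid modulo lcm(63, 11) = 693: x ≡ 364 (mod 693).
  Combine with x ≡ 2 (mod 16); new modulus lcm = 11088.
    Write x = 364 + 693·t and substitute into x ≡ 2 (mod 16): 693·t ≡ 2 − 364 = -362 (mod 16).
    Reduce coefficients mod 16: 5·t ≡ 6 (mod 16).
    The inverse of 5 mod 16 is 13 (since 5·13 = 65 = 4·16 + 1), so t ≡ 13·6 = 78 ≡ 14 (mod 16).
    Then x = 364 + 693·14 = 10066, valid modulo lcm(693, 16) = 11088: x ≡ 10066 (mod 11088).
Verify against each original: 10066 mod 9 = 4, 10066 mod 7 = 0, 10066 mod 11 = 1, 10066 mod 16 = 2.

x ≡ 10066 (mod 11088).


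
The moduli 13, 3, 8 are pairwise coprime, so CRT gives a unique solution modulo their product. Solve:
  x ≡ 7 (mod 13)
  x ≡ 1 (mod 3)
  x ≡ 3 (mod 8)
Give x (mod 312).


Moduli 13, 3, 8 are pairwise coprime; by CRT there is a unique solution modulo M = 13 · 3 · 8 = 312.
Solve pairwise, accumulating the modulus:
  Start with x ≡ 7 (mod 13).
  Combine with x ≡ 1 (mod 3): since gcd(13, 3) = 1, we get a unique residue mod 39.
    Write x = 7 + 13·t and substitute into x ≡ 1 (mod 3): 13·t ≡ 1 − 7 = -6 (mod 3).
    Reduce coefficients mod 3: 1·t ≡ 0 (mod 3).
    So t ≡ 0 (mod 3).
    Then x = 7 + 13·0 = 7, valid modulo lcm(13, 3) = 39: x ≡ 7 (mod 39).
  Combine with x ≡ 3 (mod 8): since gcd(39, 8) = 1, we get a unique residue mod 312.
    Write x = 7 + 39·t and substitute into x ≡ 3 (mod 8): 39·t ≡ 3 − 7 = -4 (mod 8).
    Reduce coefficients mod 8: 7·t ≡ 4 (mod 8).
    The inverse of 7 mod 8 is 7 (since 7·7 = 49 = 6·8 + 1), so t ≡ 7·4 = 28 ≡ 4 (mod 8).
    Then x = 7 + 39·4 = 163, valid modulo lcm(39, 8) = 312: x ≡ 163 (mod 312).
Verify: 163 mod 13 = 7 ✓, 163 mod 3 = 1 ✓, 163 mod 8 = 3 ✓.

x ≡ 163 (mod 312).


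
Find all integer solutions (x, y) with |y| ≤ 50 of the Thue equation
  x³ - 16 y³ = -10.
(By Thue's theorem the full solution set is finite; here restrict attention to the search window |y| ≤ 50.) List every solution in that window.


The equation is x³ - 16y³ = -10. For fixed y, x³ = 16·y³ − 10, so a solution requires the RHS to be a perfect cube.
Strategy: iterate y from -50 to 50, compute RHS = 16·y³ − 10, and check whether it is a (positive or negative) perfect cube.
Check small values of y:
  y = 0: RHS = -10 is not a perfect cube.
  y = 1: RHS = 6 is not a perfect cube.
  y = -1: RHS = -26 is not a perfect cube.
  y = 2: RHS = 118 is not a perfect cube.
  y = -2: RHS = -138 is not a perfect cube.
  y = 3: RHS = 422 is not a perfect cube.
  y = -3: RHS = -442 is not a perfect cube.
Continuing the search up to |y| = 50 finds no solutions either.
No (x, y) in the scanned range satisfies the equation.

No integer solutions with |y| ≤ 50.


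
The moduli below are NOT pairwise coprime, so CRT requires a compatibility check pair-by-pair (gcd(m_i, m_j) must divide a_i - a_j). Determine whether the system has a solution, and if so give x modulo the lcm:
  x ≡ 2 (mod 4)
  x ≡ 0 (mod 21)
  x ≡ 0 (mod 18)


Moduli 4, 21, 18 are not pairwise coprime, so CRT works modulo lcm(m_i) when all pairwise compatibility conditions hold.
Pairwise compatibility: gcd(m_i, m_j) must divide a_i - a_j for every pair.
Merge one congruence at a time:
  Start: x ≡ 2 (mod 4).
  Combine with x ≡ 0 (mod 21): gcd(4, 21) = 1; 0 - 2 = -2, which IS divisible by 1, so compatible.
    Write x = 2 + 4·t and substitute into x ≡ 0 (mod 21): 4·t ≡ 0 − 2 = -2 (mod 21).
    Reduce coefficients mod 21: 4·t ≡ 19 (mod 21).
    The inverse of 4 mod 21 is 16 (since 4·16 = 64 = 3·21 + 1), so t ≡ 16·19 = 304 ≡ 10 (mod 21).
    Then x = 2 + 4·10 = 42, valid modulo lcm(4, 21) = 84: x ≡ 42 (mod 84).
  Combine with x ≡ 0 (mod 18): gcd(84, 18) = 6; 0 - 42 = -42, which IS divisible by 6, so compatible.
    Write x = 42 + 84·t and substitute into x ≡ 0 (mod 18): 84·t ≡ 0 − 42 = -42 (mod 18).
    Divide the congruence (and modulus) by g = 6: 14·t ≡ -7 (mod 3).
    Reduce coefficients mod 3: 2·t ≡ 2 (mod 3).
    The inverse of 2 mod 3 is 2 (since 2·2 = 4 = 1·3 + 1), so t ≡ 2·2 = 4 ≡ 1 (mod 3).
    Then x = 42 + 84·1 = 126, valid modulo lcm(84, 18) = 252: x ≡ 126 (mod 252).
Verify: 126 mod 4 = 2, 126 mod 21 = 0, 126 mod 18 = 0.

x ≡ 126 (mod 252).


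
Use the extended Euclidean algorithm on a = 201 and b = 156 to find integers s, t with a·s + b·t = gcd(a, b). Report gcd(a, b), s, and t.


Euclidean algorithm on (201, 156) — divide until remainder is 0:
  201 = 1 · 156 + 45
  156 = 3 · 45 + 21
  45 = 2 · 21 + 3
  21 = 7 · 3 + 0
gcd(201, 156) = 3.
Track Bezout coefficients alongside the remainders: start with r₀ = 201 = a·1 + b·0 (s = 1, t = 0) and r₁ = 156 = a·0 + b·1 (s = 0, t = 1); each new remainder r_{k+1} = r_{k-1} − q_k·r_k inherits s_{k+1} = s_{k-1} − q_k·s_k, t_{k+1} = t_{k-1} − q_k·t_k, so r_k = a·s_k + b·t_k at every step:
  q = 1: r = 45, s = 1 − 1·0 = 1, t = 0 − 1·1 = -1  (check: 201·1 + 156·(-1) = 45)
  q = 3: r = 21, s = 0 − 3·1 = -3, t = 1 − 3·(-1) = 4  (check: 201·(-3) + 156·4 = 21)
  q = 2: r = 3, s = 1 − 2·(-3) = 7, t = -1 − 2·4 = -9  (check: 201·7 + 156·(-9) = 3)
The row with r = 3 (the gcd) gives the Bezout coefficients s = 7, t = -9.
Result: 201 · (7) + 156 · (-9) = 3.

gcd(201, 156) = 3; s = 7, t = -9 (check: 201·7 + 156·(-9) = 3).


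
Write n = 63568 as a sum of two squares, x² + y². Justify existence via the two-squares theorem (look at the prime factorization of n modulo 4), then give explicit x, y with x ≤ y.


Step 1: Factor n = 63568 = 2^4 · 29 · 137.
Step 2: Check the mod-4 condition on each prime factor: 2 = 2 (special); 29 ≡ 1 (mod 4), exponent 1; 137 ≡ 1 (mod 4), exponent 1.
All primes ≡ 3 (mod 4) appear to even exponent (or don't appear), so by the two-squares theorem n IS expressible as a sum of two squares.
Step 3: Build a representation. Group n = k² · m with k = 4 and m = 29 · 137 = 3973 (a product of primes ≡ 1 (mod 4)); a representation of m scales to one of n via (k·x)² + (k·y)² = k²(x² + y²). Each prime p ≡ 1 (mod 4) is itself a sum of two squares; find a² by testing p − a² for a perfect square:
  29: 29 − 1² = 28, 29 − 2² = 25 = 5² ⇒ 29 = 2² + 5².
  137: 137 − 1² = 136, 137 − 2² = 133, 137 − 3² = 128, 137 − 4² = 121 = 11² ⇒ 137 = 4² + 11².
  Combine using the Brahmagupta–Fibonacci identity (a² + b²)(c² + d²) = (ac − bd)² + (ad + bc)² = (ac + bd)² + (ad − bc)²:
  29 · 137 = 3973: from (2² + 5²)(4² + 11²), take (2·4 − 5·11, 2·11 + 5·4) = (8 − 55, 22 + 20) = (-47, 42); dropping signs (only squares matter) gives (47, 42); check 47² + 42² = 2209 + 1764 = 3973 ✓.
  Scale by k = 4: (4·47, 4·42) = (188, 168).
Step 4: Order so x ≤ y and verify: 168² + 188² = 28224 + 35344 = 63568 = n. ✓

n = 63568 = 168² + 188² (one valid representation with x ≤ y).


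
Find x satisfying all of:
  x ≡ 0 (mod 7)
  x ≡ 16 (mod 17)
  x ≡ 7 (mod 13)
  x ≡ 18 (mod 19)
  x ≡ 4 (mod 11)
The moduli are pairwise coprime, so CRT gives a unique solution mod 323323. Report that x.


Product of moduli M = 7 · 17 · 13 · 19 · 11 = 323323.
Merge one congruence at a time:
  Start: x ≡ 0 (mod 7).
  Combine with x ≡ 16 (mod 17); new modulus lcm = 119.
    Write x = 0 + 7·t and substitute into x ≡ 16 (mod 17): 7·t ≡ 16 − 0 = 16 (mod 17).
    The inverse of 7 mod 17 is 5 (since 7·5 = 35 = 2·17 + 1), so t ≡ 5·16 = 80 ≡ 12 (mod 17).
    Then x = 0 + 7·12 = 84, valid modulo lcm(7, 17) = 119: x ≡ 84 (mod 119).
  Combine with x ≡ 7 (mod 13); new modulus lcm = 1547.
    Write x = 84 + 119·t and substitute into x ≡ 7 (mod 13): 119·t ≡ 7 − 84 = -77 (mod 13).
    Reduce coefficients mod 13: 2·t ≡ 1 (mod 13).
    The inverse of 2 mod 13 is 7 (since 2·7 = 14 = 1·13 + 1), so t ≡ 7·1 = 7 ≡ 7 (mod 13).
    Then x = 84 + 119·7 = 917, valid modulo lcm(119, 13) = 1547: x ≡ 917 (mod 1547).
  Combine with x ≡ 18 (mod 19); new modulus lcm = 29393.
    Write x = 917 + 1547·t and substitute into x ≡ 18 (mod 19): 1547·t ≡ 18 − 917 = -899 (mod 19).
    Reduce coefficients mod 19: 8·t ≡ 13 (mod 19).
    The inverse of 8 mod 19 is 12 (since 8·12 = 96 = 5·19 + 1), so t ≡ 12·13 = 156 ≡ 4 (mod 19).
    Then x = 917 + 1547·4 = 7105, valid modulo lcm(1547, 19) = 29393: x ≡ 7105 (mod 29393).
  Combine with x ≡ 4 (mod 11); new modulus lcm = 323323.
    Write x = 7105 + 29393·t and substitute into x ≡ 4 (mod 11): 29393·t ≡ 4 − 7105 = -7101 (mod 11).
    Reduce coefficients mod 11: 1·t ≡ 5 (mod 11).
    So t ≡ 5 (mod 11).
    Then x = 7105 + 29393·5 = 154070, valid modulo lcm(29393, 11) = 323323: x ≡ 154070 (mod 323323).
Verify against each original: 154070 mod 7 = 0, 154070 mod 17 = 16, 154070 mod 13 = 7, 154070 mod 19 = 18, 154070 mod 11 = 4.

x ≡ 154070 (mod 323323).


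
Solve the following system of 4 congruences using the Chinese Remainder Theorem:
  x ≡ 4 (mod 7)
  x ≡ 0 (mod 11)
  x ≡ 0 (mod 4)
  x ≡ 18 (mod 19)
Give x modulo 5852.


Product of moduli M = 7 · 11 · 4 · 19 = 5852.
Merge one congruence at a time:
  Start: x ≡ 4 (mod 7).
  Combine with x ≡ 0 (mod 11); new modulus lcm = 77.
    Write x = 4 + 7·t and substitute into x ≡ 0 (mod 11): 7·t ≡ 0 − 4 = -4 (mod 11).
    Reduce coefficients mod 11: 7·t ≡ 7 (mod 11).
    The inverse of 7 mod 11 is 8 (since 7·8 = 56 = 5·11 + 1), so t ≡ 8·7 = 56 ≡ 1 (mod 11).
    Then x = 4 + 7·1 = 11, valid modulo lcm(7, 11) = 77: x ≡ 11 (mod 77).
  Combine with x ≡ 0 (mod 4); new modulus lcm = 308.
    Write x = 11 + 77·t and substitute into x ≡ 0 (mod 4): 77·t ≡ 0 − 11 = -11 (mod 4).
    Reduce coefficients mod 4: 1·t ≡ 1 (mod 4).
    So t ≡ 1 (mod 4).
    Then x = 11 + 77·1 = 88, valid modulo lcm(77, 4) = 308: x ≡ 88 (mod 308).
  Combine with x ≡ 18 (mod 19); new modulus lcm = 5852.
    Write x = 88 + 308·t and substitute into x ≡ 18 (mod 19): 308·t ≡ 18 − 88 = -70 (mod 19).
    Reduce coefficients mod 19: 4·t ≡ 6 (mod 19).
    The inverse of 4 mod 19 is 5 (since 4·5 = 20 = 1·19 + 1), so t ≡ 5·6 = 30 ≡ 11 (mod 19).
    Then x = 88 + 308·11 = 3476, valid modulo lcm(308, 19) = 5852: x ≡ 3476 (mod 5852).
Verify against each original: 3476 mod 7 = 4, 3476 mod 11 = 0, 3476 mod 4 = 0, 3476 mod 19 = 18.

x ≡ 3476 (mod 5852).


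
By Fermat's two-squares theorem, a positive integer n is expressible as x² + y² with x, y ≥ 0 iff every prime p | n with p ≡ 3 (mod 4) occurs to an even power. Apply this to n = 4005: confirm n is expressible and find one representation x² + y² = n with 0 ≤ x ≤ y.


Step 1: Factor n = 4005 = 3^2 · 5 · 89.
Step 2: Check the mod-4 condition on each prime factor: 3 ≡ 3 (mod 4), exponent 2 (must be even); 5 ≡ 1 (mod 4), exponent 1; 89 ≡ 1 (mod 4), exponent 1.
All primes ≡ 3 (mod 4) appear to even exponent (or don't appear), so by the two-squares theorem n IS expressible as a sum of two squares.
Step 3: Build a representation. Group n = k² · m with k = 3 and m = 5 · 89 = 445 (a product of primes ≡ 1 (mod 4)); a representation of m scales to one of n via (k·x)² + (k·y)² = k²(x² + y²). Each prime p ≡ 1 (mod 4) is itself a sum of two squares; find a² by testing p − a² for a perfect square:
  5: 5 − 1² = 4 = 2² ⇒ 5 = 1² + 2².
  89: 89 − 1² = 88, 89 − 2² = 85, 89 − 3² = 80, 89 − 4² = 73, 89 − 5² = 64 = 8² ⇒ 89 = 5² + 8².
  Combine using the Brahmagupta–Fibonacci identity (a² + b²)(c² + d²) = (ac − bd)² + (ad + bc)² = (ac + bd)² + (ad − bc)²:
  5 · 89 = 445: from (1² + 2²)(5² + 8²), take (1·5 − 2·8, 1·8 + 2·5) = (5 − 16, 8 + 10) = (-11, 18); dropping signs (only squares matter) gives (11, 18); check 11² + 18² = 121 + 324 = 445 ✓.
  Scale by k = 3: (3·11, 3·18) = (33, 54).
Step 4: Order so x ≤ y and verify: 33² + 54² = 1089 + 2916 = 4005 = n. ✓

n = 4005 = 33² + 54² (one valid representation with x ≤ y).


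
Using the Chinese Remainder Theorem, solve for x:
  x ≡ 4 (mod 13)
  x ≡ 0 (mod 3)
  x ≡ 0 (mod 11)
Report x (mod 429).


Moduli 13, 3, 11 are pairwise coprime; by CRT there is a unique solution modulo M = 13 · 3 · 11 = 429.
Solve pairwise, accumulating the modulus:
  Start with x ≡ 4 (mod 13).
  Combine with x ≡ 0 (mod 3): since gcd(13, 3) = 1, we get a unique residue mod 39.
    Write x = 4 + 13·t and substitute into x ≡ 0 (mod 3): 13·t ≡ 0 − 4 = -4 (mod 3).
    Reduce coefficients mod 3: 1·t ≡ 2 (mod 3).
    So t ≡ 2 (mod 3).
    Then x = 4 + 13·2 = 30, valid modulo lcm(13, 3) = 39: x ≡ 30 (mod 39).
  Combine with x ≡ 0 (mod 11): since gcd(39, 11) = 1, we get a unique residue mod 429.
    Write x = 30 + 39·t and substitute into x ≡ 0 (mod 11): 39·t ≡ 0 − 30 = -30 (mod 11).
    Reduce coefficients mod 11: 6·t ≡ 3 (mod 11).
    The inverse of 6 mod 11 is 2 (since 6·2 = 12 = 1·11 + 1), so t ≡ 2·3 = 6 ≡ 6 (mod 11).
    Then x = 30 + 39·6 = 264, valid modulo lcm(39, 11) = 429: x ≡ 264 (mod 429).
Verify: 264 mod 13 = 4 ✓, 264 mod 3 = 0 ✓, 264 mod 11 = 0 ✓.

x ≡ 264 (mod 429).


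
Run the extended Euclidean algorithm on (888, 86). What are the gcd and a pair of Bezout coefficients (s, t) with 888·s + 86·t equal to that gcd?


Euclidean algorithm on (888, 86) — divide until remainder is 0:
  888 = 10 · 86 + 28
  86 = 3 · 28 + 2
  28 = 14 · 2 + 0
gcd(888, 86) = 2.
Track Bezout coefficients alongside the remainders: start with r₀ = 888 = a·1 + b·0 (s = 1, t = 0) and r₁ = 86 = a·0 + b·1 (s = 0, t = 1); each new remainder r_{k+1} = r_{k-1} − q_k·r_k inherits s_{k+1} = s_{k-1} − q_k·s_k, t_{k+1} = t_{k-1} − q_k·t_k, so r_k = a·s_k + b·t_k at every step:
  q = 10: r = 28, s = 1 − 10·0 = 1, t = 0 − 10·1 = -10  (check: 888·1 + 86·(-10) = 28)
  q = 3: r = 2, s = 0 − 3·1 = -3, t = 1 − 3·(-10) = 31  (check: 888·(-3) + 86·31 = 2)
The row with r = 2 (the gcd) gives the Bezout coefficients s = -3, t = 31.
Result: 888 · (-3) + 86 · (31) = 2.

gcd(888, 86) = 2; s = -3, t = 31 (check: 888·(-3) + 86·31 = 2).


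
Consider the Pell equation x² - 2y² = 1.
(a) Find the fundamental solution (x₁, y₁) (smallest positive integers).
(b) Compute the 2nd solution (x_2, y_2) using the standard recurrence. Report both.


Step 1: Find the fundamental solution (x₁, y₁) of x² - 2y² = 1.
  Expand √2 as a continued fraction. a₀ = ⌊√2⌋ = 1; iterate m_{k+1} = d_k·a_k − m_k, d_{k+1} = (2 − m_{k+1}²)/d_k, a_{k+1} = ⌊(a₀ + m_{k+1})/d_{k+1}⌋ (starting m₀ = 0, d₀ = 1), with convergents p_k = a_k·p_{k-1} + p_{k-2}, q_k = a_k·q_{k-1} + q_{k-2} (p₋₁ = 1, q₋₁ = 0):
  k = 0: a₀ = 1; p₀/q₀ = 1/1; p₀² − 2·q₀² = 1 − 2 = -1.
  k = 1: m = 1, d = 1, a = ⌊(1 + 1)/1⌋ = 2; p/q = (2·1 + 1)/(2·1 + 0) = 3/2; p² − 2·q² = 9 − 8 = 1.
  The first convergent with p² − 2·q² = 1 gives the fundamental solution (x₁, y₁) = (3, 2).
Step 2: Apply the recurrence (x_{n+1}, y_{n+1}) = (x₁x_n + 2y₁y_n, x₁y_n + y₁x_n) repeatedly.
  From (x_1, y_1) = (3, 2): x_2 = 3·3 + 2·2·2 = 17; y_2 = 3·2 + 2·3 = 12.
Step 3: Verify x_2² - 2·y_2² = 289 - 288 = 1 (should be 1). ✓

(x_1, y_1) = (3, 2); (x_2, y_2) = (17, 12).


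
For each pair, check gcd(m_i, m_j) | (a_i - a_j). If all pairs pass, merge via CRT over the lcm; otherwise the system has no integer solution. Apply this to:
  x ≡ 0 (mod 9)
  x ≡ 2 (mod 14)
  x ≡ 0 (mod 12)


Moduli 9, 14, 12 are not pairwise coprime, so CRT works modulo lcm(m_i) when all pairwise compatibility conditions hold.
Pairwise compatibility: gcd(m_i, m_j) must divide a_i - a_j for every pair.
Merge one congruence at a time:
  Start: x ≡ 0 (mod 9).
  Combine with x ≡ 2 (mod 14): gcd(9, 14) = 1; 2 - 0 = 2, which IS divisible by 1, so compatible.
    Write x = 0 + 9·t and substitute into x ≡ 2 (mod 14): 9·t ≡ 2 − 0 = 2 (mod 14).
    The inverse of 9 mod 14 is 11 (since 9·11 = 99 = 7·14 + 1), so t ≡ 11·2 = 22 ≡ 8 (mod 14).
    Then x = 0 + 9·8 = 72, valid modulo lcm(9, 14) = 126: x ≡ 72 (mod 126).
  Combine with x ≡ 0 (mod 12): gcd(126, 12) = 6; 0 - 72 = -72, which IS divisible by 6, so compatible.
    Write x = 72 + 126·t and substitute into x ≡ 0 (mod 12): 126·t ≡ 0 − 72 = -72 (mod 12).
    Divide the congruence (and modulus) by g = 6: 21·t ≡ -12 (mod 2).
    Reduce coefficients mod 2: 1·t ≡ 0 (mod 2).
    So t ≡ 0 (mod 2).
    Then x = 72 + 126·0 = 72, valid modulo lcm(126, 12) = 252: x ≡ 72 (mod 252).
Verify: 72 mod 9 = 0, 72 mod 14 = 2, 72 mod 12 = 0.

x ≡ 72 (mod 252).


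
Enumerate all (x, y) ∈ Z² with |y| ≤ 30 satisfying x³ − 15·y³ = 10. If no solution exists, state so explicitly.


The equation is x³ - 15y³ = 10. For fixed y, x³ = 15·y³ + 10, so a solution requires the RHS to be a perfect cube.
Strategy: iterate y from -30 to 30, compute RHS = 15·y³ + 10, and check whether it is a (positive or negative) perfect cube.
Check small values of y:
  y = 0: RHS = 10 is not a perfect cube.
  y = 1: RHS = 25 is not a perfect cube.
  y = -1: RHS = -5 is not a perfect cube.
  y = 2: RHS = 130 is not a perfect cube.
  y = -2: RHS = -110 is not a perfect cube.
  y = 3: RHS = 415 is not a perfect cube.
  y = -3: RHS = -395 is not a perfect cube.
Continuing the search up to |y| = 30 finds no solutions either.
No (x, y) in the scanned range satisfies the equation.

No integer solutions with |y| ≤ 30.
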